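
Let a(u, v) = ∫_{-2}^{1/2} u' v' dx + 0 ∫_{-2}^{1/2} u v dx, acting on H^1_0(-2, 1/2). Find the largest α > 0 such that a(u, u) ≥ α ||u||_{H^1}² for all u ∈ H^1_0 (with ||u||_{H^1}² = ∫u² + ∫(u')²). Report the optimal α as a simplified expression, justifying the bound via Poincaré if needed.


α = 4*π^2/(25 + 4*π^2)

Coercivity of a(·,·) on H^1_0(-2, 1/2) means a(u, u) ≥ α ||u||_{H^1}² for every u ∈ H^1_0.
The interval has length L = 5/2, and Poincaré/coercivity depend only on L. Here a(u, u) = ∫(u')² + (0)·∫u².
Here c = 0, so a(u,u) = ∫(u')² alone. The condition a(u,u) ≥ α||u||_{H^1}² reads (1−α)∫(u')² ≥ (α−c)∫u². Any admissible α is ≤ 1 (rapidly oscillating u have ∫u²/∫(u')² → 0), and α = 1 would force 0 ≥ (1−c)∫u², impossible since c < 1; so 1−α > 0. By the sharp Poincaré inequality on H^1_0 of an interval of length L, ∫(u')² ≥ (π/L)²∫u² with equality for the first sine mode sin(π(x−x₀)/L) (x₀ the left endpoint), so the inequality holds for all u iff (1−α)(π/L)² ≥ α − c, i.e. α ≤ ((π/L)² + c)/((π/L)² + 1) = (1 + c(L/π)²)/(1 + (L/π)²). (Direct route, valid since c ≤ 0: Poincaré gives c∫u² ≥ c(L/π)²∫(u')², so a(u,u) ≥ (1 + c(L/π)²)∫(u')², while ||u||_{H^1}² ≤ (1 + (L/π)²)∫(u')²; dividing yields the same α.) With (π/L)² = 4*π^2/25 and c = 0, the largest admissible constant is α = ((π/L)² + c)/((π/L)² + 1).
Simplifying, α = 4*π^2/(25 + 4*π^2).


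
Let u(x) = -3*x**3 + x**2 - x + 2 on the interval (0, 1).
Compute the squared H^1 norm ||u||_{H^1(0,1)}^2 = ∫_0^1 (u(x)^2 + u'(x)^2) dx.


||u||_{H^1}^2 = 1077/70

The H^1 norm (squared) on an interval (0, L) is
  ||u||_{H^1}^2 = ∫_0^L u(x)^2 dx + ∫_0^L u'(x)^2 dx.
Compute u'(x) = -9*x**2 + 2*x - 1.
Then u(x)^2 = 9*x**6 - 6*x**5 + 7*x**4 - 14*x**3 + 5*x**2 - 4*x + 4 and u'(x)^2 = 81*x**4 - 36*x**3 + 22*x**2 - 4*x + 1.
Integrate each monomial from 0 to 1 using ∫_0^1 c·x^n dx = c·1^(n+1)/(n+1):
  ∫_0^1 u(x)^2 dx = ∫_0^1 (9*x^6 - 6*x^5 + 7*x^4 - 14*x^3 + 5*x^2 - 4*x + 4) dx. Term by term:
    ∫_0^1 9*x^6 dx = 9/7;  ∫_0^1 -6*x^5 dx = -1;  ∫_0^1 7*x^4 dx = 7/5;
    ∫_0^1 -14*x^3 dx = -7/2;  ∫_0^1 5*x^2 dx = 5/3;  ∫_0^1 -4*x dx = -2;
    ∫_0^1 4 dx = 4.
  Sum: 9/7 − 1 + 7/5 − 7/2 + 5/3 − 2 + 4 = 389/210.
  ∫_0^1 u'(x)^2 dx = ∫_0^1 (81*x^4 - 36*x^3 + 22*x^2 - 4*x + 1) dx. Term by term:
    ∫_0^1 81*x^4 dx = 81/5;  ∫_0^1 -36*x^3 dx = -9;  ∫_0^1 22*x^2 dx = 22/3;
    ∫_0^1 -4*x dx = -2;  ∫_0^1 1 dx = 1.
  Sum: 81/5 − 9 + 22/3 − 2 + 1 = 203/15.
Adding: ||u||_{H^1}^2 = 389/210 + 203/15 = 1077/70.


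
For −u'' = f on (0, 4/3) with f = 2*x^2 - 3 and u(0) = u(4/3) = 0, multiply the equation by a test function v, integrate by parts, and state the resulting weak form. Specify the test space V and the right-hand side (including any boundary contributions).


V = H^1_0(0, 4/3) (so v(0) = v(4/3) = 0); weak form: ∫_0^4/3 u'v' dx = ∫_0^4/3 (2*x^2 - 3) v dx for all v ∈ V.

Multiply both sides by a test function v and integrate from 0 to 4/3:
  ∫_0^4/3 −u''(x) v(x) dx = ∫_0^4/3 f(x) v(x) dx.
Integrate the LHS by parts once:
  ∫_0^4/3 −u'' v dx = −[u'(x) v(x)]_0^4/3 + ∫_0^4/3 u'(x) v'(x) dx.
Thus ∫_0^4/3 u'(x) v'(x) dx = ∫_0^4/3 f(x) v(x) dx + [u'(x) v(x)]_0^4/3.
Choose V so that boundary terms are either known or forced to vanish.
u is Dirichlet: u(0) = u(4/3) = 0. Let V = H^1_0(0, 4/3); then v(0) = v(4/3) = 0, and [u' v]_0^4/3 = 0.
Weak formulation: find u (satisfying any essential BC) such that ∫_0^4/3 u'(x) v'(x) dx = ∫_0^4/3 f v dx for all v ∈ V.
Substituting f(x) = 2*x^2 - 3, the right-hand side is ∫_0^4/3 (2*x^2 - 3) v dx.


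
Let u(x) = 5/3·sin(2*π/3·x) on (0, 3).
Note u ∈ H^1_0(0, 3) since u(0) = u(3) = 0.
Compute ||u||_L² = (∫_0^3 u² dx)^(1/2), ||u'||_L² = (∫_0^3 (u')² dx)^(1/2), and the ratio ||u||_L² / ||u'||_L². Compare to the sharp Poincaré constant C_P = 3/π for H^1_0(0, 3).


||u||_L² / ||u'||_L² = 3/(2*π) < C_P = 3/π.

u(x) = 5/3·sin(2*π/3·x), so u'(x) = 10*π*cos(2*π*x/3)/9.
Writing u(x) = A·sin(kπx/L) with A = 5/3 and k = 2, use ∫_0^L sin²(kπx/L) dx = L/2 and ∫_0^L cos²(kπx/L) dx = L/2.
u² = 25/9·sin²(2*π/3·x) and (u')² = 100*π^2/81·cos²(2*π/3·x), and each of sin², cos² integrates to L/2 = 3/2 over (0, 3).
∫_0^3 u² dx = 25/6, so ||u||_L² = 5*sqrt(6)/6.
∫_0^3 (u')² dx = 50*π^2/27, so ||u'||_L² = 5*sqrt(6)*π/9.
Ratio ||u||_L² / ||u'||_L² = 3/(2*π).
Sharp Poincaré constant on H^1_0(0, 3) is C_P = L/π = 3/π, achieved by sin(π/3·x).
This is the k = 2 harmonic; the ratio L/(kπ) is strictly less than C_P = L/π, consistent with the sharp inequality ||u||_L² ≤ C_P ||u'||_L².


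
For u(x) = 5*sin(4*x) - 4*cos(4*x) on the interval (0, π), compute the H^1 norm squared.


||u||_{H^1(0,π)}^2 = 697*π/2

u'(x) = 16*sin(4*x) + 20*cos(4*x).
Expand u² and (u')² and integrate term by term on (0, π), using: for integers n ≥ 1, ∫_0^π sin²(nx) dx = ∫_0^π cos²(nx) dx = π/2; for n ≠ n', ∫_0^π sin(nx)sin(n'x) dx = ∫_0^π cos(nx)cos(n'x) dx = 0; and by product-to-sum, ∫_0^π sin(nx)cos(n'x) dx = ½∫_0^π [sin((n+n')x) + sin((n−n')x)] dx, which is 0 when n+n' is even and 2n/(n²−n'²) when n+n' is odd (it need not vanish on (0, π)).
  u² squared terms: (-4)²·∫cos(4x)² dx = 16·π/2 = 8*π;  (5)²·∫sin(4x)² dx = 25·π/2 = 25*π/2.
  u² cross terms: 2·(-4)·(5)·∫cos(4x)·sin(4x) dx = -40·(0) = 0.
  So ∫_0^π u² dx = 8*π + 25*π/2 + 0 = 41*π/2.
  (u')² squared terms: (16)²·∫sin(4x)² dx = 256·π/2 = 128*π;  (20)²·∫cos(4x)² dx = 400·π/2 = 200*π.
  (u')² cross terms: 2·(16)·(20)·∫sin(4x)·cos(4x) dx = 640·(0) = 0.
  So ∫_0^π (u')² dx = 128*π + 200*π + 0 = 328*π.
||u||_{H^1}^2 = (41*π/2) + (328*π) = 697*π/2.


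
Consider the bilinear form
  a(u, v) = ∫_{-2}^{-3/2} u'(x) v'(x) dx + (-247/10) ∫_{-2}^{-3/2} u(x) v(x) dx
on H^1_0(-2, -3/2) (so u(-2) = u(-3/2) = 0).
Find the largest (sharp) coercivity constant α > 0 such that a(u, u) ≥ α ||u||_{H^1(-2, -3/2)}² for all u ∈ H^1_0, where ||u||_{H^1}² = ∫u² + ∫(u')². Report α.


α = (-247 + 40*π^2)/(10*(1 + 4*π^2))

Coercivity of a(·,·) on H^1_0(-2, -3/2) means a(u, u) ≥ α ||u||_{H^1}² for every u ∈ H^1_0.
The interval has length L = 1/2, and Poincaré/coercivity depend only on L. Here a(u, u) = ∫(u')² + (-247/10)·∫u².
Here c = -247/10 < 0 with |c| < (π/L)² = 4*π^2, so coercivity still holds. The condition a(u,u) ≥ α||u||_{H^1}² reads (1−α)∫(u')² ≥ (α−c)∫u². Any admissible α is ≤ 1 (rapidly oscillating u have ∫u²/∫(u')² → 0), and α = 1 would force 0 ≥ (1−c)∫u², impossible since c < 1; so 1−α > 0. By the sharp Poincaré inequality on H^1_0 of an interval of length L, ∫(u')² ≥ (π/L)²∫u² with equality for the first sine mode sin(π(x−x₀)/L) (x₀ the left endpoint), so the inequality holds for all u iff (1−α)(π/L)² ≥ α − c, i.e. α ≤ ((π/L)² + c)/((π/L)² + 1) = (1 + c(L/π)²)/(1 + (L/π)²). (Direct route, valid since c ≤ 0: Poincaré gives c∫u² ≥ c(L/π)²∫(u')², so a(u,u) ≥ (1 + c(L/π)²)∫(u')², while ||u||_{H^1}² ≤ (1 + (L/π)²)∫(u')²; dividing yields the same α.) With (π/L)² = 4*π^2 and c = -247/10, the largest admissible constant is α = ((π/L)² + c)/((π/L)² + 1).
Simplifying, α = (-247 + 40*π^2)/(10*(1 + 4*π^2)).


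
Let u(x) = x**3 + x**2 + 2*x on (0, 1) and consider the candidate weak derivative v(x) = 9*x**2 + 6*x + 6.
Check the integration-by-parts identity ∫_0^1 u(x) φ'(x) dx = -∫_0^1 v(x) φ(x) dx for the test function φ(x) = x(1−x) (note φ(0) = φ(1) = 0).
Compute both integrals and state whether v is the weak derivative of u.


LHS = -13/20, RHS = -39/20. No, v is not the weak derivative of u.

u(x) = x**3 + x**2 + 2*x, classical derivative u'(x) = 3*x**2 + 2*x + 2.
φ(x) = x(1−x), so φ'(x) = 1 - 2*x.
Note φ(0) = φ(1) = 0, so the boundary term u·φ vanishes.
LHS = ∫_0^1 u(x) φ'(x) dx = ∫_0^1 (-2*x^4 - x^3 - 3*x^2 + 2*x) dx. Term by term:
  ∫_0^1 -2*x^4 dx = -2/5;  ∫_0^1 -x^3 dx = -1/4;  ∫_0^1 -3*x^2 dx = -1;
  ∫_0^1 2*x dx = 1.
Sum: -2/5 − 1/4 − 1 + 1 = -13/20.
So LHS = -13/20.
∫_0^1 v(x) φ(x) dx = ∫_0^1 (-9*x^4 + 3*x^3 + 6*x) dx. Term by term:
  ∫_0^1 -9*x^4 dx = -9/5;  ∫_0^1 3*x^3 dx = 3/4;  ∫_0^1 6*x dx = 3.
Sum: -9/5 + 3/4 + 3 = 39/20.
So RHS = -∫_0^1 v(x) φ(x) dx = -39/20.
LHS − RHS = 13/10 ≠ 0, so the identity fails.
(For a valid weak derivative the identity must hold for EVERY test function, in particular this one. The failure shows v is NOT the weak derivative of u.)
Correct weak derivative would be u'(x) = 3*x**2 + 2*x + 2.


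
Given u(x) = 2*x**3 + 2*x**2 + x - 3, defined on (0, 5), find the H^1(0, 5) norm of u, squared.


||u||_{H^1}^2 = 2100200/21

The H^1 norm (squared) on an interval (0, L) is
  ||u||_{H^1}^2 = ∫_0^L u(x)^2 dx + ∫_0^L u'(x)^2 dx.
Compute u'(x) = 6*x**2 + 4*x + 1.
Then u(x)^2 = 4*x**6 + 8*x**5 + 8*x**4 - 8*x**3 - 11*x**2 - 6*x + 9 and u'(x)^2 = 36*x**4 + 48*x**3 + 28*x**2 + 8*x + 1.
Integrate each monomial from 0 to 5 using ∫_0^5 c·x^n dx = c·5^(n+1)/(n+1):
  ∫_0^5 u(x)^2 dx = ∫_0^5 (4*x^6 + 8*x^5 + 8*x^4 - 8*x^3 - 11*x^2 - 6*x + 9) dx. Term by term:
    ∫_0^5 4*x^6 dx = 312500/7;  ∫_0^5 8*x^5 dx = 62500/3;  ∫_0^5 8*x^4 dx = 5000;
    ∫_0^5 -8*x^3 dx = -1250;  ∫_0^5 -11*x^2 dx = -1375/3;  ∫_0^5 -6*x dx = -75;
    ∫_0^5 9 dx = 45.
  Sum: 312500/7 + 62500/3 + 5000 − 1250 − 1375/3 − 75 + 45 = 481165/7.
  ∫_0^5 u'(x)^2 dx = ∫_0^5 (36*x^4 + 48*x^3 + 28*x^2 + 8*x + 1) dx. Term by term:
    ∫_0^5 36*x^4 dx = 22500;  ∫_0^5 48*x^3 dx = 7500;  ∫_0^5 28*x^2 dx = 3500/3;
    ∫_0^5 8*x dx = 100;  ∫_0^5 1 dx = 5.
  Sum: 22500 + 7500 + 3500/3 + 100 + 5 = 93815/3.
Adding: ||u||_{H^1}^2 = 481165/7 + 93815/3 = 2100200/21.


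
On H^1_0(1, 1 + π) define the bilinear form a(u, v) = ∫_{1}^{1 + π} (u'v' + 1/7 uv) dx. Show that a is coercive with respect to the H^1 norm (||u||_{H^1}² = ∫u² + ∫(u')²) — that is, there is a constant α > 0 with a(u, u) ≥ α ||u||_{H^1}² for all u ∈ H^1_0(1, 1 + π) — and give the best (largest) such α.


α = 4/7

Coercivity of a(·,·) on H^1_0(1, 1 + π) means a(u, u) ≥ α ||u||_{H^1}² for every u ∈ H^1_0.
The interval has length L = π, and Poincaré/coercivity depend only on L. Here a(u, u) = ∫(u')² + (1/7)·∫u².
Here 0 < c = 1/7 < 1. The condition a(u,u) ≥ α||u||_{H^1}² reads (1−α)∫(u')² ≥ (α−c)∫u². Any admissible α is ≤ 1 (rapidly oscillating u have ∫u²/∫(u')² → 0), and α = 1 would force 0 ≥ (1−c)∫u², impossible since c < 1; so 1−α > 0. By the sharp Poincaré inequality on H^1_0 of an interval of length L, ∫(u')² ≥ (π/L)²∫u² with equality for the first sine mode sin(π(x−x₀)/L) (x₀ the left endpoint), so the inequality holds for all u iff (1−α)(π/L)² ≥ α − c, i.e. α ≤ ((π/L)² + c)/((π/L)² + 1) = (1 + c(L/π)²)/(1 + (L/π)²). With (π/L)² = 1 and c = 1/7, the largest admissible constant is α = ((π/L)² + c)/((π/L)² + 1).
Simplifying, α = 4/7.


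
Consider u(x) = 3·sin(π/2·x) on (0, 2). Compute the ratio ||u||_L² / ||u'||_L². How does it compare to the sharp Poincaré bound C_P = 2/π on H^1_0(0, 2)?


||u||_L² / ||u'||_L² = 2/π = C_P.

u(x) = 3·sin(π/2·x), so u'(x) = 3*π*cos(π*x/2)/2.
Writing u(x) = A·sin(kπx/L) with A = 3 and k = 1, use ∫_0^L sin²(kπx/L) dx = L/2 and ∫_0^L cos²(kπx/L) dx = L/2.
u² = 9·sin²(π/2·x) and (u')² = 9*π^2/4·cos²(π/2·x), and each of sin², cos² integrates to L/2 = 1 over (0, 2).
∫_0^2 u² dx = 9, so ||u||_L² = 3.
∫_0^2 (u')² dx = 9*π^2/4, so ||u'||_L² = 3*π/2.
Ratio ||u||_L² / ||u'||_L² = 2/π.
Sharp Poincaré constant on H^1_0(0, 2) is C_P = L/π = 2/π, achieved by sin(π/2·x).
This is the k = 1 eigenfunction (up to amplitude), so the ratio equals the sharp Poincaré constant exactly.


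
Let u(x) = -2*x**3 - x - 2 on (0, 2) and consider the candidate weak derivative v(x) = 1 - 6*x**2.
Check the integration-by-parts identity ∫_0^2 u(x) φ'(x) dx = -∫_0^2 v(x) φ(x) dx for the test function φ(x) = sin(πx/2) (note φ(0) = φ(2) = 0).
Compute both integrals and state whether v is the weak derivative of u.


LHS = -192/π^3 + 52/π, RHS = -192/π^3 + 44/π. No, v is not the weak derivative of u.

u(x) = -2*x**3 - x - 2, classical derivative u'(x) = -6*x**2 - 1.
φ(x) = sin(πx/2), so φ'(x) = π*cos(π*x/2)/2.
Note φ(0) = φ(2) = 0, so the boundary term u·φ vanishes.
LHS = ∫_0^2 u(x) φ'(x) dx = ∫_0^2 (-π*x^3*cos(π*x/2) - π*x*cos(π*x/2)/2 - π*cos(π*x/2)) dx. Term by term:
  ∫_0^2 -π*cos(π*x/2) dx = 0;  ∫_0^2 -π*x^3*cos(π*x/2) dx = -192/π^3 + 48/π;  ∫_0^2 -π*x*cos(π*x/2)/2 dx = 4/π.
Sum: 0 + -192/π^3 + 48/π + 4/π = -192/π^3 + 52/π.
So LHS = -192/π^3 + 52/π.
∫_0^2 v(x) φ(x) dx = ∫_0^2 (-6*x^2*sin(π*x/2) + sin(π*x/2)) dx. Term by term:
  ∫_0^2 -6*x^2*sin(π*x/2) dx = -48/π + 192/π^3;  ∫_0^2 sin(π*x/2) dx = 4/π.
Sum: -48/π + 192/π^3 + 4/π = -44/π + 192/π^3.
So RHS = -∫_0^2 v(x) φ(x) dx = -192/π^3 + 44/π.
LHS − RHS = 8/π ≠ 0, so the identity fails.
(For a valid weak derivative the identity must hold for EVERY test function, in particular this one. The failure shows v is NOT the weak derivative of u.)
Correct weak derivative would be u'(x) = -6*x**2 - 1.


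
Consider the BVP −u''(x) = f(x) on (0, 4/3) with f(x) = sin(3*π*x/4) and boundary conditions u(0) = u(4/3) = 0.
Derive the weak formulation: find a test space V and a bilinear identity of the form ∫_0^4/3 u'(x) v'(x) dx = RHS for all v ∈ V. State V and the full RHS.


V = H^1_0(0, 4/3) (so v(0) = v(4/3) = 0); weak form: ∫_0^4/3 u'v' dx = ∫_0^4/3 (sin(3*π*x/4)) v dx for all v ∈ V.

Multiply both sides by a test function v and integrate from 0 to 4/3:
  ∫_0^4/3 −u''(x) v(x) dx = ∫_0^4/3 f(x) v(x) dx.
Integrate the LHS by parts once:
  ∫_0^4/3 −u'' v dx = −[u'(x) v(x)]_0^4/3 + ∫_0^4/3 u'(x) v'(x) dx.
Thus ∫_0^4/3 u'(x) v'(x) dx = ∫_0^4/3 f(x) v(x) dx + [u'(x) v(x)]_0^4/3.
Choose V so that boundary terms are either known or forced to vanish.
u is Dirichlet: u(0) = u(4/3) = 0. Let V = H^1_0(0, 4/3); then v(0) = v(4/3) = 0, and [u' v]_0^4/3 = 0.
Weak formulation: find u (satisfying any essential BC) such that ∫_0^4/3 u'(x) v'(x) dx = ∫_0^4/3 f v dx for all v ∈ V.
Substituting f(x) = sin(3*π*x/4), the right-hand side is ∫_0^4/3 (sin(3*π*x/4)) v dx.


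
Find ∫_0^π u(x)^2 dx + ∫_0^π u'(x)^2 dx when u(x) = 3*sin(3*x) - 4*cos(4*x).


||u||_{H^1(0,π)}^2 = 2448/7 + 181*π

u'(x) = 16*sin(4*x) + 9*cos(3*x).
Expand u² and (u')² and integrate term by term on (0, π), using: for integers n ≥ 1, ∫_0^π sin²(nx) dx = ∫_0^π cos²(nx) dx = π/2; for n ≠ n', ∫_0^π sin(nx)sin(n'x) dx = ∫_0^π cos(nx)cos(n'x) dx = 0; and by product-to-sum, ∫_0^π sin(nx)cos(n'x) dx = ½∫_0^π [sin((n+n')x) + sin((n−n')x)] dx, which is 0 when n+n' is even and 2n/(n²−n'²) when n+n' is odd (it need not vanish on (0, π)).
  u² squared terms: (-4)²·∫cos(4x)² dx = 16·π/2 = 8*π;  (3)²·∫sin(3x)² dx = 9·π/2 = 9*π/2.
  u² cross terms: 2·(-4)·(3)·∫cos(4x)·sin(3x) dx = -24·(-6/7) = 144/7.
  So ∫_0^π u² dx = 8*π + 9*π/2 + 144/7 = 144/7 + 25*π/2.
  (u')² squared terms: (9)²·∫cos(3x)² dx = 81·π/2 = 81*π/2;  (16)²·∫sin(4x)² dx = 256·π/2 = 128*π.
  (u')² cross terms: 2·(9)·(16)·∫cos(3x)·sin(4x) dx = 288·(8/7) = 2304/7.
  So ∫_0^π (u')² dx = 81*π/2 + 128*π + 2304/7 = 2304/7 + 337*π/2.
||u||_{H^1}^2 = (144/7 + 25*π/2) + (2304/7 + 337*π/2) = 2448/7 + 181*π.


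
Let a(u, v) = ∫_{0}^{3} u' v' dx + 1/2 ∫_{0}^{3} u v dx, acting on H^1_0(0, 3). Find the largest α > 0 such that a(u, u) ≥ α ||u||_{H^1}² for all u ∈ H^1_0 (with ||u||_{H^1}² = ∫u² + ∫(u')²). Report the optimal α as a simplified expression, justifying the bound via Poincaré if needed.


α = (9/2 + π^2)/(9 + π^2)

Coercivity of a(·,·) on H^1_0(0, 3) means a(u, u) ≥ α ||u||_{H^1}² for every u ∈ H^1_0.
The interval has length L = 3, and Poincaré/coercivity depend only on L. Here a(u, u) = ∫(u')² + (1/2)·∫u².
Here 0 < c = 1/2 < 1. The condition a(u,u) ≥ α||u||_{H^1}² reads (1−α)∫(u')² ≥ (α−c)∫u². Any admissible α is ≤ 1 (rapidly oscillating u have ∫u²/∫(u')² → 0), and α = 1 would force 0 ≥ (1−c)∫u², impossible since c < 1; so 1−α > 0. By the sharp Poincaré inequality on H^1_0 of an interval of length L, ∫(u')² ≥ (π/L)²∫u² with equality for the first sine mode sin(π(x−x₀)/L) (x₀ the left endpoint), so the inequality holds for all u iff (1−α)(π/L)² ≥ α − c, i.e. α ≤ ((π/L)² + c)/((π/L)² + 1) = (1 + c(L/π)²)/(1 + (L/π)²). With (π/L)² = π^2/9 and c = 1/2, the largest admissible constant is α = ((π/L)² + c)/((π/L)² + 1).
Simplifying, α = (9/2 + π^2)/(9 + π^2).


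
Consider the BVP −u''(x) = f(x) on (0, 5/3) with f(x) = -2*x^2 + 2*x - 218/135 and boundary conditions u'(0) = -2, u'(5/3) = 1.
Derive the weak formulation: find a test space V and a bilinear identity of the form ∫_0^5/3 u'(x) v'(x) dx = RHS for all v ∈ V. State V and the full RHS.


V = H^1(0, 5/3) (v unrestricted at boundary; u is determined up to an additive constant); weak form: ∫_0^5/3 u'v' dx = ∫_0^5/3 (-2*x^2 + 2*x - 218/135) v dx + v(5/3) + 2·v(0) for all v ∈ V.

Multiply both sides by a test function v and integrate from 0 to 5/3:
  ∫_0^5/3 −u''(x) v(x) dx = ∫_0^5/3 f(x) v(x) dx.
Integrate the LHS by parts once:
  ∫_0^5/3 −u'' v dx = −[u'(x) v(x)]_0^5/3 + ∫_0^5/3 u'(x) v'(x) dx.
Thus ∫_0^5/3 u'(x) v'(x) dx = ∫_0^5/3 f(x) v(x) dx + [u'(x) v(x)]_0^5/3.
Choose V so that boundary terms are either known or forced to vanish.
u has inhomogeneous Neumann u'(0) = -2, u'(5/3) = 1. [u' v]_0^5/3 = (1)·v(5/3) − (-2)·v(0) = v(5/3) + 2·v(0). Take V = H^1(0, 5/3); boundary term becomes part of RHS.
Weak formulation: find u (satisfying any essential BC) such that ∫_0^5/3 u'(x) v'(x) dx = ∫_0^5/3 f v dx + v(5/3) + 2·v(0) for all v ∈ V (Neumann data are natural BCs: they enter the RHS as boundary terms).
Substituting f(x) = -2*x^2 + 2*x - 218/135, the right-hand side is ∫_0^5/3 (-2*x^2 + 2*x - 218/135) v dx + v(5/3) + 2·v(0).
Compatibility check (pure Neumann): taking v ≡ 1 ∈ V gives 0 = ∫_0^5/3 f dx + (1) − (-2), i.e. ∫_0^5/3 f dx must equal u'(0) − u'(5/3) = -3. Indeed ∫_0^5/3 (-2*x^2 + 2*x - 218/135) dx = -3, so the data are compatible. The solution is then unique only up to an additive constant (fix it e.g. by requiring ∫_0^5/3 u dx = 0).


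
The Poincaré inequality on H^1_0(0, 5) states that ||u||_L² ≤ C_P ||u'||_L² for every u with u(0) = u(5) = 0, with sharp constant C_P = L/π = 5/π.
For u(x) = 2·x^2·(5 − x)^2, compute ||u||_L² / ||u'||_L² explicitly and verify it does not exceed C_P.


||u||_L² / ||u'||_L² = 5*sqrt(3)/6 < C_P = 5/π.

u(x) = 2·x^2·(5 − x)^2, so u'(x) = 4*x*(x - 5)*(2*x - 5).
u(x) = 2·x^2·(5 − x)^2 vanishes at x = 0 and x = 5, so u ∈ H^1_0(0, 5). Differentiate via the product rule and integrate the resulting polynomials term by term.
  ∫_0^5 u² dx = ∫_0^5 (4*x^8 - 80*x^7 + 600*x^6 - 2000*x^5 + 2500*x^4) dx. Term by term:
    ∫_0^5 4*x^8 dx = 7812500/9;  ∫_0^5 -80*x^7 dx = -3906250;  ∫_0^5 600*x^6 dx = 46875000/7;
    ∫_0^5 -2000*x^5 dx = -15625000/3;  ∫_0^5 2500*x^4 dx = 1562500.
  Sum: 7812500/9 − 3906250 + 46875000/7 − 15625000/3 + 1562500 = 781250/63.
  ∫_0^5 (u')² dx = ∫_0^5 (64*x^6 - 960*x^5 + 5200*x^4 - 12000*x^3 + 10000*x^2) dx. Term by term:
    ∫_0^5 64*x^6 dx = 5000000/7;  ∫_0^5 -960*x^5 dx = -2500000;  ∫_0^5 5200*x^4 dx = 3250000;
    ∫_0^5 -12000*x^3 dx = -1875000;  ∫_0^5 10000*x^2 dx = 1250000/3.
  Sum: 5000000/7 − 2500000 + 3250000 − 1875000 + 1250000/3 = 125000/21.
∫_0^5 u² dx = 781250/63, so ||u||_L² = 625*sqrt(14)/21.
∫_0^5 (u')² dx = 125000/21, so ||u'||_L² = 250*sqrt(42)/21.
Ratio ||u||_L² / ||u'||_L² = 5*sqrt(3)/6.
Sharp Poincaré constant on H^1_0(0, 5) is C_P = L/π = 5/π, achieved by sin(π/5·x).
A polynomial bump cannot attain the sharp Poincaré constant (only the first sine eigenfunction does), so the ratio is strictly less than C_P, consistent with ||u||_L² ≤ C_P ||u'||_L².


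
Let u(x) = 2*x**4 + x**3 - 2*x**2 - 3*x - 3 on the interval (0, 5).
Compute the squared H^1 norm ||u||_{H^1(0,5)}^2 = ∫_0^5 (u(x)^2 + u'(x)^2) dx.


||u||_{H^1}^2 = 109042370/63

The H^1 norm (squared) on an interval (0, L) is
  ||u||_{H^1}^2 = ∫_0^L u(x)^2 dx + ∫_0^L u'(x)^2 dx.
Compute u'(x) = 8*x**3 + 3*x**2 - 4*x - 3.
Then u(x)^2 = 4*x**8 + 4*x**7 - 7*x**6 - 16*x**5 - 14*x**4 + 6*x**3 + 21*x**2 + 18*x + 9 and u'(x)^2 = 64*x**6 + 48*x**5 - 55*x**4 - 72*x**3 - 2*x**2 + 24*x + 9.
Integrate each monomial from 0 to 5 using ∫_0^5 c·x^n dx = c·5^(n+1)/(n+1):
  ∫_0^5 u(x)^2 dx = ∫_0^5 (4*x^8 + 4*x^7 - 7*x^6 - 16*x^5 - 14*x^4 + 6*x^3 + 21*x^2 + 18*x + 9) dx. Term by term:
    ∫_0^5 4*x^8 dx = 7812500/9;  ∫_0^5 4*x^7 dx = 390625/2;  ∫_0^5 -7*x^6 dx = -78125;
    ∫_0^5 -16*x^5 dx = -125000/3;  ∫_0^5 -14*x^4 dx = -8750;  ∫_0^5 6*x^3 dx = 1875/2;
    ∫_0^5 21*x^2 dx = 875;  ∫_0^5 18*x dx = 225;  ∫_0^5 9 dx = 45.
  Sum: 7812500/9 + 390625/2 − 78125 − 125000/3 − 8750 + 1875/2 + 875 + 225 + 45 = 8432180/9.
  ∫_0^5 u'(x)^2 dx = ∫_0^5 (64*x^6 + 48*x^5 - 55*x^4 - 72*x^3 - 2*x^2 + 24*x + 9) dx. Term by term:
    ∫_0^5 64*x^6 dx = 5000000/7;  ∫_0^5 48*x^5 dx = 125000;  ∫_0^5 -55*x^4 dx = -34375;
    ∫_0^5 -72*x^3 dx = -11250;  ∫_0^5 -2*x^2 dx = -250/3;  ∫_0^5 24*x dx = 300;
    ∫_0^5 9 dx = 45.
  Sum: 5000000/7 + 125000 − 34375 − 11250 − 250/3 + 300 + 45 = 16672370/21.
Adding: ||u||_{H^1}^2 = 8432180/9 + 16672370/21 = 109042370/63.


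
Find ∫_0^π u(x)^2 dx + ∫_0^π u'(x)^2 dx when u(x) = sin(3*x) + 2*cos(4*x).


||u||_{H^1(0,π)}^2 = -408/7 + 39*π

u'(x) = -8*sin(4*x) + 3*cos(3*x).
Expand u² and (u')² and integrate term by term on (0, π), using: for integers n ≥ 1, ∫_0^π sin²(nx) dx = ∫_0^π cos²(nx) dx = π/2; for n ≠ n', ∫_0^π sin(nx)sin(n'x) dx = ∫_0^π cos(nx)cos(n'x) dx = 0; and by product-to-sum, ∫_0^π sin(nx)cos(n'x) dx = ½∫_0^π [sin((n+n')x) + sin((n−n')x)] dx, which is 0 when n+n' is even and 2n/(n²−n'²) when n+n' is odd (it need not vanish on (0, π)).
  u² squared terms: (2)²·∫cos(4x)² dx = 4·π/2 = 2*π;  (1)²·∫sin(3x)² dx = 1·π/2 = π/2.
  u² cross terms: 2·(2)·(1)·∫cos(4x)·sin(3x) dx = 4·(-6/7) = -24/7.
  So ∫_0^π u² dx = 2*π + π/2 − 24/7 = -24/7 + 5*π/2.
  (u')² squared terms: (-8)²·∫sin(4x)² dx = 64·π/2 = 32*π;  (3)²·∫cos(3x)² dx = 9·π/2 = 9*π/2.
  (u')² cross terms: 2·(-8)·(3)·∫sin(4x)·cos(3x) dx = -48·(8/7) = -384/7.
  So ∫_0^π (u')² dx = 32*π + 9*π/2 − 384/7 = -384/7 + 73*π/2.
||u||_{H^1}^2 = (-24/7 + 5*π/2) + (-384/7 + 73*π/2) = -408/7 + 39*π.


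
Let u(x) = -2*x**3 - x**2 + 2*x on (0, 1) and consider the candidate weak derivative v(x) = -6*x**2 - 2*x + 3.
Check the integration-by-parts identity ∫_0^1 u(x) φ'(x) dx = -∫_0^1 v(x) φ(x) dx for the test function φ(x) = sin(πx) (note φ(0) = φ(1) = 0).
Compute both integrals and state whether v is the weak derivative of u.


LHS = -24/π^3 + 4/π, RHS = -24/π^3 + 2/π. No, v is not the weak derivative of u.

u(x) = -2*x**3 - x**2 + 2*x, classical derivative u'(x) = -6*x**2 - 2*x + 2.
φ(x) = sin(πx), so φ'(x) = π*cos(π*x).
Note φ(0) = φ(1) = 0, so the boundary term u·φ vanishes.
LHS = ∫_0^1 u(x) φ'(x) dx = ∫_0^1 (-2*π*x^3*cos(π*x) - π*x^2*cos(π*x) + 2*π*x*cos(π*x)) dx. Term by term:
  ∫_0^1 -π*x^2*cos(π*x) dx = 2/π;  ∫_0^1 -2*π*x^3*cos(π*x) dx = -24/π^3 + 6/π;  ∫_0^1 2*π*x*cos(π*x) dx = -4/π.
Sum: 2/π + -24/π^3 + 6/π − 4/π = -24/π^3 + 4/π.
So LHS = -24/π^3 + 4/π.
∫_0^1 v(x) φ(x) dx = ∫_0^1 (-6*x^2*sin(π*x) - 2*x*sin(π*x) + 3*sin(π*x)) dx. Term by term:
  ∫_0^1 3*sin(π*x) dx = 6/π;  ∫_0^1 -6*x^2*sin(π*x) dx = -6/π + 24/π^3;  ∫_0^1 -2*x*sin(π*x) dx = -2/π.
Sum: 6/π + -6/π + 24/π^3 − 2/π = -2/π + 24/π^3.
So RHS = -∫_0^1 v(x) φ(x) dx = -24/π^3 + 2/π.
LHS − RHS = 2/π ≠ 0, so the identity fails.
(For a valid weak derivative the identity must hold for EVERY test function, in particular this one. The failure shows v is NOT the weak derivative of u.)
Correct weak derivative would be u'(x) = -6*x**2 - 2*x + 2.


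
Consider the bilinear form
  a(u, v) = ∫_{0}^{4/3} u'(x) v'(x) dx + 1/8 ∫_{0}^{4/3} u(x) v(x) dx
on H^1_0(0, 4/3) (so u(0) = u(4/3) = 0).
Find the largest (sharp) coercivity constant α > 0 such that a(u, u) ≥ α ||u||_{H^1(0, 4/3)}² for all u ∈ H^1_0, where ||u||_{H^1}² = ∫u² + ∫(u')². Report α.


α = (2 + 9*π^2)/(16 + 9*π^2)

Coercivity of a(·,·) on H^1_0(0, 4/3) means a(u, u) ≥ α ||u||_{H^1}² for every u ∈ H^1_0.
The interval has length L = 4/3, and Poincaré/coercivity depend only on L. Here a(u, u) = ∫(u')² + (1/8)·∫u².
Here 0 < c = 1/8 < 1. The condition a(u,u) ≥ α||u||_{H^1}² reads (1−α)∫(u')² ≥ (α−c)∫u². Any admissible α is ≤ 1 (rapidly oscillating u have ∫u²/∫(u')² → 0), and α = 1 would force 0 ≥ (1−c)∫u², impossible since c < 1; so 1−α > 0. By the sharp Poincaré inequality on H^1_0 of an interval of length L, ∫(u')² ≥ (π/L)²∫u² with equality for the first sine mode sin(π(x−x₀)/L) (x₀ the left endpoint), so the inequality holds for all u iff (1−α)(π/L)² ≥ α − c, i.e. α ≤ ((π/L)² + c)/((π/L)² + 1) = (1 + c(L/π)²)/(1 + (L/π)²). With (π/L)² = 9*π^2/16 and c = 1/8, the largest admissible constant is α = ((π/L)² + c)/((π/L)² + 1).
Simplifying, α = (2 + 9*π^2)/(16 + 9*π^2).


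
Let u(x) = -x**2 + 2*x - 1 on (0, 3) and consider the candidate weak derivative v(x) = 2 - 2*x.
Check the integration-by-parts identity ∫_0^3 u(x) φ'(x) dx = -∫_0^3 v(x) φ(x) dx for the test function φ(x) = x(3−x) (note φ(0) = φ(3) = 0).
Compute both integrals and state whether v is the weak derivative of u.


LHS = 9/2, RHS = 9/2. Yes, v = u' weakly.

u(x) = -x**2 + 2*x - 1, classical derivative u'(x) = 2 - 2*x.
φ(x) = x(3−x), so φ'(x) = 3 - 2*x.
Note φ(0) = φ(3) = 0, so the boundary term u·φ vanishes.
LHS = ∫_0^3 u(x) φ'(x) dx = ∫_0^3 (2*x^3 - 7*x^2 + 8*x - 3) dx. Term by term:
  ∫_0^3 2*x^3 dx = 81/2;  ∫_0^3 -7*x^2 dx = -63;  ∫_0^3 8*x dx = 36;
  ∫_0^3 -3 dx = -9.
Sum: 81/2 − 63 + 36 − 9 = 9/2.
So LHS = 9/2.
∫_0^3 v(x) φ(x) dx = ∫_0^3 (2*x^3 - 8*x^2 + 6*x) dx. Term by term:
  ∫_0^3 2*x^3 dx = 81/2;  ∫_0^3 -8*x^2 dx = -72;  ∫_0^3 6*x dx = 27.
Sum: 81/2 − 72 + 27 = -9/2.
So RHS = -∫_0^3 v(x) φ(x) dx = 9/2.
LHS = RHS, so the identity holds for this test φ.
Moreover u is smooth here and v(x) = u'(x) = 2 - 2*x pointwise, so the identity holds for every test function. Hence v is the weak derivative of u.


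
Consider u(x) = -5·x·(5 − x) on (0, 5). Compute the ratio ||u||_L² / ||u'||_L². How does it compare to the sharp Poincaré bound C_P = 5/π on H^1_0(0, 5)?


||u||_L² / ||u'||_L² = sqrt(10)/2 < C_P = 5/π.

u(x) = -5·x·(5 − x), so u'(x) = 10*x - 25.
u(x) = -5·x·(5 − x) vanishes at x = 0 and x = 5, so u ∈ H^1_0(0, 5). Differentiate via the product rule and integrate the resulting polynomials term by term.
  ∫_0^5 u² dx = ∫_0^5 (25*x^4 - 250*x^3 + 625*x^2) dx. Term by term:
    ∫_0^5 25*x^4 dx = 15625;  ∫_0^5 -250*x^3 dx = -78125/2;  ∫_0^5 625*x^2 dx = 78125/3.
  Sum: 15625 − 78125/2 + 78125/3 = 15625/6.
  ∫_0^5 (u')² dx = ∫_0^5 (100*x^2 - 500*x + 625) dx. Term by term:
    ∫_0^5 100*x^2 dx = 12500/3;  ∫_0^5 -500*x dx = -6250;  ∫_0^5 625 dx = 3125.
  Sum: 12500/3 − 6250 + 3125 = 3125/3.
∫_0^5 u² dx = 15625/6, so ||u||_L² = 125*sqrt(6)/6.
∫_0^5 (u')² dx = 3125/3, so ||u'||_L² = 25*sqrt(15)/3.
Ratio ||u||_L² / ||u'||_L² = sqrt(10)/2.
Sharp Poincaré constant on H^1_0(0, 5) is C_P = L/π = 5/π, achieved by sin(π/5·x).
A polynomial bump cannot attain the sharp Poincaré constant (only the first sine eigenfunction does), so the ratio is strictly less than C_P, consistent with ||u||_L² ≤ C_P ||u'||_L².


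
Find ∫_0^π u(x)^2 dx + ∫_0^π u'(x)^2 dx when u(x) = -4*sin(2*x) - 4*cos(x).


||u||_{H^1(0,π)}^2 = 256/3 + 56*π

u'(x) = 4*sin(x) - 8*cos(2*x).
Expand u² and (u')² and integrate term by term on (0, π), using: for integers n ≥ 1, ∫_0^π sin²(nx) dx = ∫_0^π cos²(nx) dx = π/2; for n ≠ n', ∫_0^π sin(nx)sin(n'x) dx = ∫_0^π cos(nx)cos(n'x) dx = 0; and by product-to-sum, ∫_0^π sin(nx)cos(n'x) dx = ½∫_0^π [sin((n+n')x) + sin((n−n')x)] dx, which is 0 when n+n' is even and 2n/(n²−n'²) when n+n' is odd (it need not vanish on (0, π)).
  u² squared terms: (-4)²·∫cos(x)² dx = 16·π/2 = 8*π;  (-4)²·∫sin(2x)² dx = 16·π/2 = 8*π.
  u² cross terms: 2·(-4)·(-4)·∫cos(x)·sin(2x) dx = 32·(4/3) = 128/3.
  So ∫_0^π u² dx = 8*π + 8*π + 128/3 = 128/3 + 16*π.
  (u')² squared terms: (-8)²·∫cos(2x)² dx = 64·π/2 = 32*π;  (4)²·∫sin(x)² dx = 16·π/2 = 8*π.
  (u')² cross terms: 2·(-8)·(4)·∫cos(2x)·sin(x) dx = -64·(-2/3) = 128/3.
  So ∫_0^π (u')² dx = 32*π + 8*π + 128/3 = 128/3 + 40*π.
||u||_{H^1}^2 = (128/3 + 16*π) + (128/3 + 40*π) = 256/3 + 56*π.


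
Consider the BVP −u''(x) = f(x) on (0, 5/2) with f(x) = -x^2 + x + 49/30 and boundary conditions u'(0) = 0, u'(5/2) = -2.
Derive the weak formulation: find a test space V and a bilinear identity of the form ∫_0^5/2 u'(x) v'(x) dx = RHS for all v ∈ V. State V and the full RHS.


V = H^1(0, 5/2) (v unrestricted at boundary; u is determined up to an additive constant); weak form: ∫_0^5/2 u'v' dx = ∫_0^5/2 (-x^2 + x + 49/30) v dx − 2·v(5/2) for all v ∈ V.

Multiply both sides by a test function v and integrate from 0 to 5/2:
  ∫_0^5/2 −u''(x) v(x) dx = ∫_0^5/2 f(x) v(x) dx.
Integrate the LHS by parts once:
  ∫_0^5/2 −u'' v dx = −[u'(x) v(x)]_0^5/2 + ∫_0^5/2 u'(x) v'(x) dx.
Thus ∫_0^5/2 u'(x) v'(x) dx = ∫_0^5/2 f(x) v(x) dx + [u'(x) v(x)]_0^5/2.
Choose V so that boundary terms are either known or forced to vanish.
u has inhomogeneous Neumann u'(0) = 0, u'(5/2) = -2. [u' v]_0^5/2 = (-2)·v(5/2) − (0)·v(0) = − 2·v(5/2). Take V = H^1(0, 5/2); boundary term becomes part of RHS.
Weak formulation: find u (satisfying any essential BC) such that ∫_0^5/2 u'(x) v'(x) dx = ∫_0^5/2 f v dx − 2·v(5/2) for all v ∈ V (Neumann data are natural BCs: they enter the RHS as boundary terms).
Substituting f(x) = -x^2 + x + 49/30, the right-hand side is ∫_0^5/2 (-x^2 + x + 49/30) v dx − 2·v(5/2).
Compatibility check (pure Neumann): taking v ≡ 1 ∈ V gives 0 = ∫_0^5/2 f dx + (-2) − (0), i.e. ∫_0^5/2 f dx must equal u'(0) − u'(5/2) = 2. Indeed ∫_0^5/2 (-x^2 + x + 49/30) dx = 2, so the data are compatible. The solution is then unique only up to an additive constant (fix it e.g. by requiring ∫_0^5/2 u dx = 0).


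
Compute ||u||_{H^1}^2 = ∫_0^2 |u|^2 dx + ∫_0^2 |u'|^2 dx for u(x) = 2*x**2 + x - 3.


||u||_{H^1}^2 = 1184/15

The H^1 norm (squared) on an interval (0, L) is
  ||u||_{H^1}^2 = ∫_0^L u(x)^2 dx + ∫_0^L u'(x)^2 dx.
Compute u'(x) = 4*x + 1.
Then u(x)^2 = 4*x**4 + 4*x**3 - 11*x**2 - 6*x + 9 and u'(x)^2 = 16*x**2 + 8*x + 1.
Integrate each monomial from 0 to 2 using ∫_0^2 c·x^n dx = c·2^(n+1)/(n+1):
  ∫_0^2 u(x)^2 dx = ∫_0^2 (4*x^4 + 4*x^3 - 11*x^2 - 6*x + 9) dx. Term by term:
    ∫_0^2 4*x^4 dx = 128/5;  ∫_0^2 4*x^3 dx = 16;  ∫_0^2 -11*x^2 dx = -88/3;
    ∫_0^2 -6*x dx = -12;  ∫_0^2 9 dx = 18.
  Sum: 128/5 + 16 − 88/3 − 12 + 18 = 274/15.
  ∫_0^2 u'(x)^2 dx = ∫_0^2 (16*x^2 + 8*x + 1) dx. Term by term:
    ∫_0^2 16*x^2 dx = 128/3;  ∫_0^2 8*x dx = 16;  ∫_0^2 1 dx = 2.
  Sum: 128/3 + 16 + 2 = 182/3.
Adding: ||u||_{H^1}^2 = 274/15 + 182/3 = 1184/15.


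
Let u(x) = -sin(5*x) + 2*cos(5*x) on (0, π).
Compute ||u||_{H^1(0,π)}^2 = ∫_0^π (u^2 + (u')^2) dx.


||u||_{H^1(0,π)}^2 = 65*π

u'(x) = -10*sin(5*x) - 5*cos(5*x).
Expand u² and (u')² and integrate term by term on (0, π), using: for integers n ≥ 1, ∫_0^π sin²(nx) dx = ∫_0^π cos²(nx) dx = π/2; for n ≠ n', ∫_0^π sin(nx)sin(n'x) dx = ∫_0^π cos(nx)cos(n'x) dx = 0; and by product-to-sum, ∫_0^π sin(nx)cos(n'x) dx = ½∫_0^π [sin((n+n')x) + sin((n−n')x)] dx, which is 0 when n+n' is even and 2n/(n²−n'²) when n+n' is odd (it need not vanish on (0, π)).
  u² squared terms: (-1)²·∫sin(5x)² dx = 1·π/2 = π/2;  (2)²·∫cos(5x)² dx = 4·π/2 = 2*π.
  u² cross terms: 2·(-1)·(2)·∫sin(5x)·cos(5x) dx = -4·(0) = 0.
  So ∫_0^π u² dx = π/2 + 2*π + 0 = 5*π/2.
  (u')² squared terms: (-10)²·∫sin(5x)² dx = 100·π/2 = 50*π;  (-5)²·∫cos(5x)² dx = 25·π/2 = 25*π/2.
  (u')² cross terms: 2·(-10)·(-5)·∫sin(5x)·cos(5x) dx = 100·(0) = 0.
  So ∫_0^π (u')² dx = 50*π + 25*π/2 + 0 = 125*π/2.
||u||_{H^1}^2 = (5*π/2) + (125*π/2) = 65*π.


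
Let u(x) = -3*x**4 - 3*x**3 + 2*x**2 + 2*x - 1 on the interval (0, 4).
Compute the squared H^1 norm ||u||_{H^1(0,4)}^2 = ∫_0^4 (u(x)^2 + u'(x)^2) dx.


||u||_{H^1}^2 = 90312212/105

The H^1 norm (squared) on an interval (0, L) is
  ||u||_{H^1}^2 = ∫_0^L u(x)^2 dx + ∫_0^L u'(x)^2 dx.
Compute u'(x) = -12*x**3 - 9*x**2 + 4*x + 2.
Then u(x)^2 = 9*x**8 + 18*x**7 - 3*x**6 - 24*x**5 - 2*x**4 + 14*x**3 - 4*x + 1 and u'(x)^2 = 144*x**6 + 216*x**5 - 15*x**4 - 120*x**3 - 20*x**2 + 16*x + 4.
Integrate each monomial from 0 to 4 using ∫_0^4 c·x^n dx = c·4^(n+1)/(n+1):
  ∫_0^4 u(x)^2 dx = ∫_0^4 (9*x^8 + 18*x^7 - 3*x^6 - 24*x^5 - 2*x^4 + 14*x^3 - 4*x + 1) dx. Term by term:
    ∫_0^4 9*x^8 dx = 262144;  ∫_0^4 18*x^7 dx = 147456;  ∫_0^4 -3*x^6 dx = -49152/7;
    ∫_0^4 -24*x^5 dx = -16384;  ∫_0^4 -2*x^4 dx = -2048/5;  ∫_0^4 14*x^3 dx = 896;
    ∫_0^4 -4*x dx = -32;  ∫_0^4 1 dx = 4.
  Sum: 262144 + 147456 − 49152/7 − 16384 − 2048/5 + 896 − 32 + 4 = 13532844/35.
  ∫_0^4 u'(x)^2 dx = ∫_0^4 (144*x^6 + 216*x^5 - 15*x^4 - 120*x^3 - 20*x^2 + 16*x + 4) dx. Term by term:
    ∫_0^4 144*x^6 dx = 2359296/7;  ∫_0^4 216*x^5 dx = 147456;  ∫_0^4 -15*x^4 dx = -3072;
    ∫_0^4 -120*x^3 dx = -7680;  ∫_0^4 -20*x^2 dx = -1280/3;  ∫_0^4 16*x dx = 128;
    ∫_0^4 4 dx = 16.
  Sum: 2359296/7 + 147456 − 3072 − 7680 − 1280/3 + 128 + 16 = 9942736/21.
Adding: ||u||_{H^1}^2 = 13532844/35 + 9942736/21 = 90312212/105.


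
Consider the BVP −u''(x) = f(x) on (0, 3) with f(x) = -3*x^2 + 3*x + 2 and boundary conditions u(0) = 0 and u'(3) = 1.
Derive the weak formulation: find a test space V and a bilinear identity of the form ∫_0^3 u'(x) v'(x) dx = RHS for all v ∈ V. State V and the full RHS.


V = {v ∈ H^1(0, 3) : v(0) = 0} (test functions vanish at x = 0 where u is specified); weak form: ∫_0^3 u'v' dx = ∫_0^3 (-3*x^2 + 3*x + 2) v dx + v(3) for all v ∈ V.

Multiply both sides by a test function v and integrate from 0 to 3:
  ∫_0^3 −u''(x) v(x) dx = ∫_0^3 f(x) v(x) dx.
Integrate the LHS by parts once:
  ∫_0^3 −u'' v dx = −[u'(x) v(x)]_0^3 + ∫_0^3 u'(x) v'(x) dx.
Thus ∫_0^3 u'(x) v'(x) dx = ∫_0^3 f(x) v(x) dx + [u'(x) v(x)]_0^3.
Choose V so that boundary terms are either known or forced to vanish.
Mixed BC: u(0) = 0 (Dirichlet) and u'(3) = 1 (Neumann). Define V = {v ∈ H^1(0, 3) : v(0) = 0}. Then [u' v]_0^3 = u'(3)·v(3) − u'(0)·0 = v(3).
Weak formulation: find u (satisfying any essential BC) such that ∫_0^3 u'(x) v'(x) dx = ∫_0^3 f v dx + v(3) for all v ∈ V (Dirichlet at 0 absorbed into V; Neumann datum at x = 3 contributes the boundary term).
Substituting f(x) = -3*x^2 + 3*x + 2, the right-hand side is ∫_0^3 (-3*x^2 + 3*x + 2) v dx + v(3).


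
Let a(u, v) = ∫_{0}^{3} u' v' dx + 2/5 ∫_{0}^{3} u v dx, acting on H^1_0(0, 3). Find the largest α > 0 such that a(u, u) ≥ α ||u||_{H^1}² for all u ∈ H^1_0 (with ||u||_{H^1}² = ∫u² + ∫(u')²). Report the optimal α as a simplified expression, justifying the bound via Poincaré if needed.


α = (18/5 + π^2)/(9 + π^2)

Coercivity of a(·,·) on H^1_0(0, 3) means a(u, u) ≥ α ||u||_{H^1}² for every u ∈ H^1_0.
The interval has length L = 3, and Poincaré/coercivity depend only on L. Here a(u, u) = ∫(u')² + (2/5)·∫u².
Here 0 < c = 2/5 < 1. The condition a(u,u) ≥ α||u||_{H^1}² reads (1−α)∫(u')² ≥ (α−c)∫u². Any admissible α is ≤ 1 (rapidly oscillating u have ∫u²/∫(u')² → 0), and α = 1 would force 0 ≥ (1−c)∫u², impossible since c < 1; so 1−α > 0. By the sharp Poincaré inequality on H^1_0 of an interval of length L, ∫(u')² ≥ (π/L)²∫u² with equality for the first sine mode sin(π(x−x₀)/L) (x₀ the left endpoint), so the inequality holds for all u iff (1−α)(π/L)² ≥ α − c, i.e. α ≤ ((π/L)² + c)/((π/L)² + 1) = (1 + c(L/π)²)/(1 + (L/π)²). With (π/L)² = π^2/9 and c = 2/5, the largest admissible constant is α = ((π/L)² + c)/((π/L)² + 1).
Simplifying, α = (18/5 + π^2)/(9 + π^2).


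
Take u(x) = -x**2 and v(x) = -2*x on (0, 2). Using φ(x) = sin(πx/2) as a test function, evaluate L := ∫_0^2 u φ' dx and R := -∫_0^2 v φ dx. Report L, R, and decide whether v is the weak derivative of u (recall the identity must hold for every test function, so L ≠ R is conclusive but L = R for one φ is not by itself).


LHS = 8/π, RHS = 8/π. Yes, v = u' weakly.

u(x) = -x**2, classical derivative u'(x) = -2*x.
φ(x) = sin(πx/2), so φ'(x) = π*cos(π*x/2)/2.
Note φ(0) = φ(2) = 0, so the boundary term u·φ vanishes.
LHS = ∫_0^2 u(x) φ'(x) dx = ∫_0^2 (-π*x^2*cos(π*x/2)/2) dx. Term by term:
  ∫_0^2 -π*x^2*cos(π*x/2)/2 dx = 8/π.
So LHS = 8/π.
∫_0^2 v(x) φ(x) dx = ∫_0^2 (-2*x*sin(π*x/2)) dx. Term by term:
  ∫_0^2 -2*x*sin(π*x/2) dx = -8/π.
So RHS = -∫_0^2 v(x) φ(x) dx = 8/π.
LHS = RHS, so the identity holds for this test φ.
Moreover u is smooth here and v(x) = u'(x) = -2*x pointwise, so the identity holds for every test function. Hence v is the weak derivative of u.


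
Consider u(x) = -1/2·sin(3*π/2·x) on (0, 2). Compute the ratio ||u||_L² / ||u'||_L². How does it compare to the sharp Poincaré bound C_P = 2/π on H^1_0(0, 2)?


||u||_L² / ||u'||_L² = 2/(3*π) < C_P = 2/π.

u(x) = -1/2·sin(3*π/2·x), so u'(x) = -3*π*cos(3*π*x/2)/4.
Writing u(x) = A·sin(kπx/L) with A = -1/2 and k = 3, use ∫_0^L sin²(kπx/L) dx = L/2 and ∫_0^L cos²(kπx/L) dx = L/2.
u² = 1/4·sin²(3*π/2·x) and (u')² = 9*π^2/16·cos²(3*π/2·x), and each of sin², cos² integrates to L/2 = 1 over (0, 2).
∫_0^2 u² dx = 1/4, so ||u||_L² = 1/2.
∫_0^2 (u')² dx = 9*π^2/16, so ||u'||_L² = 3*π/4.
Ratio ||u||_L² / ||u'||_L² = 2/(3*π).
Sharp Poincaré constant on H^1_0(0, 2) is C_P = L/π = 2/π, achieved by sin(π/2·x).
This is the k = 3 harmonic; the ratio L/(kπ) is strictly less than C_P = L/π, consistent with the sharp inequality ||u||_L² ≤ C_P ||u'||_L².


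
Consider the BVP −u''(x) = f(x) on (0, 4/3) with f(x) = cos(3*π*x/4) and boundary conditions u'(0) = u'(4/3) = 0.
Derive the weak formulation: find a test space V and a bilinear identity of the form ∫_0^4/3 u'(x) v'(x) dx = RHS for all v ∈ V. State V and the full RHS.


V = H^1(0, 4/3) (no boundary constraint on v; u is determined up to an additive constant); weak form: ∫_0^4/3 u'v' dx = ∫_0^4/3 (cos(3*π*x/4)) v dx for all v ∈ V.

Multiply both sides by a test function v and integrate from 0 to 4/3:
  ∫_0^4/3 −u''(x) v(x) dx = ∫_0^4/3 f(x) v(x) dx.
Integrate the LHS by parts once:
  ∫_0^4/3 −u'' v dx = −[u'(x) v(x)]_0^4/3 + ∫_0^4/3 u'(x) v'(x) dx.
Thus ∫_0^4/3 u'(x) v'(x) dx = ∫_0^4/3 f(x) v(x) dx + [u'(x) v(x)]_0^4/3.
Choose V so that boundary terms are either known or forced to vanish.
u has homogeneous Neumann: u'(0) = u'(4/3) = 0. So [u' v]_0^4/3 = 0·v(4/3) − 0·v(0) = 0 for any v; take V = H^1(0, 4/3).
Weak formulation: find u (satisfying any essential BC) such that ∫_0^4/3 u'(x) v'(x) dx = ∫_0^4/3 f v dx for all v ∈ V (homogeneous Neumann, so boundary terms vanish).
Substituting f(x) = cos(3*π*x/4), the right-hand side is ∫_0^4/3 (cos(3*π*x/4)) v dx.
Compatibility check (pure Neumann): taking v ≡ 1 ∈ V gives 0 = ∫_0^4/3 f dx + (0) − (0), i.e. ∫_0^4/3 f dx must equal u'(0) − u'(4/3) = 0. Indeed ∫_0^4/3 (cos(3*π*x/4)) dx = 0, so the data are compatible. The solution is then unique only up to an additive constant (fix it e.g. by requiring ∫_0^4/3 u dx = 0).
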